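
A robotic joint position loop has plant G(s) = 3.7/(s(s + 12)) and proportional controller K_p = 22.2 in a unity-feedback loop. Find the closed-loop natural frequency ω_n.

The closed-loop denominator is s(s+12) + 22.2·3.7 = s² + 12s + 82.14.
Matching s² + 2ζω_n s + ω_n²: ω_n = √82.14 = 9.063 rad/s and 2ζω_n = 12, so ζ = 12/(2·9.063) = 0.662.

ω_n = 9.06 rad/s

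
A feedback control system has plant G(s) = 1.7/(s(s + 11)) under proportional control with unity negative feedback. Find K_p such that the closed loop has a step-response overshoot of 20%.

From %OS = 100·exp(−πζ/√(1−ζ²)) = 20%, ζ = −ln(0.2)/√(π²+ln²(0.2)) = 0.4559.
Characteristic equation s² + 11s + 1.7K_p = 0 gives ζ = 11/(2√(1.7K_p)).
Setting ζ = 0.4559: √(1.7K_p) = 11/(2·0.4559) = 12.06, so K_p = 145.5/1.7 = 85.6.

K_p = 85.6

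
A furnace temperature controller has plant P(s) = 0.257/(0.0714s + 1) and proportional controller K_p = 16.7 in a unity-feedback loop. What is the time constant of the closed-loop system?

τ = 0.0135 s

Closed loop: T(s) = K_p·P/(1+K_p·P) = 4.292/(0.0714s + 1 + 4.292), with pole at s = −(1 + 4.292)/0.0714 = −74.12.
Closed-loop time constant τ = 1/74.12 = 0.0135 s.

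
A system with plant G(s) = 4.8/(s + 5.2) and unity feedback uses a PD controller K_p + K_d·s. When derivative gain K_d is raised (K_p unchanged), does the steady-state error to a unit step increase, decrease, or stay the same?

K_d affects only the transient (the s-coefficient); the DC loop gain, and hence e_ss, depends only on K_p.

unchanged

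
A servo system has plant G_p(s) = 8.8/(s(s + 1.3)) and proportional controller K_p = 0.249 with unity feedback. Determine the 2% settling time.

The closed-loop denominator s² + 1.3s + 2.191 gives ω_n = √2.191 = 1.48 and ζ = 1.3/(2ω_n) = 0.4391.
2% settling time T_s ≈ 4/(ζω_n) = 4/0.65 = 6.15 s.

T_s ≈ 6.15 s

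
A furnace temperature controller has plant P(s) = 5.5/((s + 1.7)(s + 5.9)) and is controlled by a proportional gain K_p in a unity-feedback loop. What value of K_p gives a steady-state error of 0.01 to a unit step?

K_p = 181

The loop is type 0, so e_ss(step) = 1/(1 + K_pos) with K_pos = K_p·P(0).
P(0) = 0.5484. Require 1/(1 + K_p·0.5484) = 0.01, so 1 + 0.5484·K_p = 100.
K_p = (100 − 1)/0.5484 = 181.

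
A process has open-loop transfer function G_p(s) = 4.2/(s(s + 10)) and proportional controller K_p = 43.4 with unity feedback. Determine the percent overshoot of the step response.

From 1 + K_pG_p(s) = 0: s² + 10s + 182.3 = 0 ⇒ ω_n = 13.5, ζ = 0.3703.
%OS = 100·exp(−πζ/√(1−ζ²)) = 100·exp(−π·0.3703/√0.8628) = 28.6%.

28.6%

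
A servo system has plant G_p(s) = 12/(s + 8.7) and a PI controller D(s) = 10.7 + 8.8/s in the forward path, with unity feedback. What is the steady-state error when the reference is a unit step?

0

The open loop D(s)G_p(s) has a pole at the origin (type 1), so the static position error constant is infinite and e_ss = 1/(1+∞) = 0.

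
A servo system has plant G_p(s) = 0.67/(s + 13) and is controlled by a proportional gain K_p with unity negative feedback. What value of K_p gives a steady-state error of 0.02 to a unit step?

K_p = 951

The loop is type 0, so e_ss(step) = 1/(1 + K_pos) with K_pos = K_p·G_p(0).
G_p(0) = 0.05154. Require 1/(1 + K_p·0.05154) = 0.02, so 1 + 0.05154·K_p = 50.
K_p = (50 − 1)/0.05154 = 951.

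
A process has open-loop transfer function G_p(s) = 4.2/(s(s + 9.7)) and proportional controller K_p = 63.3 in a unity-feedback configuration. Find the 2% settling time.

T_s ≈ 0.825 s

The closed-loop denominator s² + 9.7s + 265.9 gives ω_n = √265.9 = 16.31 and ζ = 9.7/(2ω_n) = 0.2975.
2% settling time T_s ≈ 4/(ζω_n) = 4/4.85 = 0.825 s.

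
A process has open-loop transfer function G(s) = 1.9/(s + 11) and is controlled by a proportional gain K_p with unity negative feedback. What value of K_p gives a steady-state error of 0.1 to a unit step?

K_p = 52.1

Steady-state error for a unit step on this type-0 loop is 1/(1 + K_p·G(0)).
G(0) = 0.1727. Require 1/(1 + K_p·0.1727) = 0.1, so 1 + 0.1727·K_p = 10.
K_p = (10 − 1)/0.1727 = 52.1.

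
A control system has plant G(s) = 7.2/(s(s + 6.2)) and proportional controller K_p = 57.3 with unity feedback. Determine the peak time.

Closed-loop characteristic equation: s² + 6.2s + 412.6 = 0, so ω_n = 20.31 rad/s and ζ = 6.2/(2·20.31) = 0.1526.
Damped frequency ω_d = ω_n√(1−ζ²) = 20.07 rad/s, so peak time T_p = π/ω_d = 0.157 s.

T_p = 0.157 s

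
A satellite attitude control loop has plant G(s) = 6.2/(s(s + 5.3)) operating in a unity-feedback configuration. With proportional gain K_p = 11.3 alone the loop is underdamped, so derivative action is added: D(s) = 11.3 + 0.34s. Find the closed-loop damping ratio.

Forward path: (11.3 + 0.34s)·6.2/(s(s+5.3)). The closed-loop characteristic equation is s² + (5.3 + 6.2·0.34)s + 6.2·11.3 = 0.
That is s² + 7.408s + 70.06 = 0, so ω_n = 8.37 rad/s and ζ = 7.408/(2·8.37) = 0.4425.

ζ = 0.443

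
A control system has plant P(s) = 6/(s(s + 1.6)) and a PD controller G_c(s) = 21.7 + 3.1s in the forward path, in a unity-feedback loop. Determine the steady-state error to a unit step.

The open loop G_c(s)P(s) has a pole at the origin (type 1), so the static position error constant is infinite and e_ss = 1/(1+∞) = 0.

0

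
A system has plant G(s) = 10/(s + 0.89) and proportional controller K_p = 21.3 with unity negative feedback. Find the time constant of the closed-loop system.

Closed-loop transfer function: T(s) = K_p·G(s)/(1 + K_p·G(s)) = 213/(s + 0.89 + 213) = 213/(s + 213.9).
Time constant τ = 1/213.9 = 0.00468 s.

τ = 0.00468 s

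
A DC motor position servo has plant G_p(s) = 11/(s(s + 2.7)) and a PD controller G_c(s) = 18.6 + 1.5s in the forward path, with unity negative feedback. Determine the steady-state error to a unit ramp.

The loop has one pole at the origin (type 1). Velocity error constant K_v = lim_{s→0} s·G_c(s)G_p(s) = 18.6·11/2.7 = 75.78.
Steady-state error to a unit ramp: e_ss = 1/K_v = 0.0132.

0.0132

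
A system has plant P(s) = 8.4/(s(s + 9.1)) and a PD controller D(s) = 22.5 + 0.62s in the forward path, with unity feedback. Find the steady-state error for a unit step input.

0

The open loop D(s)P(s) has a pole at the origin (type 1), so the static position error constant is infinite and e_ss = 1/(1+∞) = 0.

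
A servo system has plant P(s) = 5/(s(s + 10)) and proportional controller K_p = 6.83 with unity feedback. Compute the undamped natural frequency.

1 + K_p·P(s) = 0 gives s² + 10s + 34.15 = 0.
So ω_n² = 34.15 ⇒ ω_n = 5.844 rad/s, and ζ = 10/(2ω_n) = 0.856.

ω_n = 5.84 rad/s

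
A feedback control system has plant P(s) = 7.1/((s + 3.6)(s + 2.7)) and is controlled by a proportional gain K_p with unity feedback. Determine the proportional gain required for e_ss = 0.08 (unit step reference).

For a type-0 loop with proportional control, e_ss = 1/(1 + K_p·P(0)).
P(0) = 0.7305. Require 1/(1 + K_p·0.7305) = 0.08, so 1 + 0.7305·K_p = 12.5.
K_p = (12.5 − 1)/0.7305 = 15.7.

K_p = 15.7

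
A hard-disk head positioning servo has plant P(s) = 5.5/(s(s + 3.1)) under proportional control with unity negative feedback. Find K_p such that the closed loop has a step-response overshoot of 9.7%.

K_p = 1.23

From %OS = 100·exp(−πζ/√(1−ζ²)) = 9.7%, ζ = −ln(0.097)/√(π²+ln²(0.097)) = 0.5962.
Characteristic equation s² + 3.1s + 5.5K_p = 0 gives ζ = 3.1/(2√(5.5K_p)).
Setting ζ = 0.5962: √(5.5K_p) = 3.1/(2·0.5962) = 2.6, so K_p = 6.759/5.5 = 1.23.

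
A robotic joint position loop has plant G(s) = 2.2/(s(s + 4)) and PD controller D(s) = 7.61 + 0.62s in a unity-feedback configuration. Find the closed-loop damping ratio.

ζ = 0.655

Forward path: (7.61 + 0.62s)·2.2/(s(s+4)). The closed-loop characteristic equation is s² + (4 + 2.2·0.62)s + 2.2·7.61 = 0.
That is s² + 5.364s + 16.74 = 0, so ω_n = 4.092 rad/s and ζ = 5.364/(2·4.092) = 0.6555.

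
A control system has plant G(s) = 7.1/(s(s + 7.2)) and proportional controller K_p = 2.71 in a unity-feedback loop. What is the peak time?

From 1 + K_pG(s) = 0: s² + 7.2s + 19.24 = 0 ⇒ ω_n = 4.386, ζ = 0.8207.
Damped frequency ω_d = ω_n√(1−ζ²) = 2.506 rad/s, so peak time T_p = π/ω_d = 1.25 s.

T_p = 1.25 s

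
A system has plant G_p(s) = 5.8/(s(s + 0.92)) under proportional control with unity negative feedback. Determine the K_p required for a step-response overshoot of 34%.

From %OS = 100·exp(−πζ/√(1−ζ²)) = 34%, ζ = −ln(0.34)/√(π²+ln²(0.34)) = 0.3248.
Characteristic equation s² + 0.92s + 5.8K_p = 0 gives ζ = 0.92/(2√(5.8K_p)).
Setting ζ = 0.3248: √(5.8K_p) = 0.92/(2·0.3248) = 1.416, so K_p = 2.006/5.8 = 0.346.

K_p = 0.346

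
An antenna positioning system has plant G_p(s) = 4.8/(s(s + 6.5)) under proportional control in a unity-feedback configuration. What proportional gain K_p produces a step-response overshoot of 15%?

From %OS = 100·exp(−πζ/√(1−ζ²)) = 15%, ζ = −ln(0.15)/√(π²+ln²(0.15)) = 0.5169.
Characteristic equation s² + 6.5s + 4.8K_p = 0 gives ζ = 6.5/(2√(4.8K_p)).
Setting ζ = 0.5169: √(4.8K_p) = 6.5/(2·0.5169) = 6.287, so K_p = 39.53/4.8 = 8.23.

K_p = 8.23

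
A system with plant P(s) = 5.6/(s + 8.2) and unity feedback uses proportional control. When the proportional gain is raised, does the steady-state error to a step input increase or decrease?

e_ss = 1/(1 + K_p·P(0)); a larger K_p raises the denominator, so e_ss decreases.

decrease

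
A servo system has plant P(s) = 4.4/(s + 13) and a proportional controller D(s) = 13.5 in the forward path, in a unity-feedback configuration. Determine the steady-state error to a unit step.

The loop is type 0. Static position error constant K_pos = D(0)·P(0) = 13.5·0.3385 = 4.569.
Steady-state error to a unit step: e_ss = 1/(1+K_pos) = 1/5.569 = 0.18.

0.18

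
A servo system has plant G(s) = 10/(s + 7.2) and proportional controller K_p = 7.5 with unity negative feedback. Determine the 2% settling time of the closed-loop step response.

Closed-loop transfer function: T(s) = K_p·G(s)/(1 + K_p·G(s)) = 75/(s + 7.2 + 75) = 75/(s + 82.2).
Time constant τ = 1/82.2 = 0.01217 s, so the 2% settling time is about 4τ = 0.0487 s.

T_s ≈ 0.0487 s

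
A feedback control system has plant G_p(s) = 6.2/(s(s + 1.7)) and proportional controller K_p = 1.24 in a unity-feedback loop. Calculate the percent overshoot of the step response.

From 1 + K_pG_p(s) = 0: s² + 1.7s + 7.688 = 0 ⇒ ω_n = 2.773, ζ = 0.3066.
%OS = 100·exp(−πζ/√(1−ζ²)) = 100·exp(−π·0.3066/√0.906) = 36.4%.

36.4%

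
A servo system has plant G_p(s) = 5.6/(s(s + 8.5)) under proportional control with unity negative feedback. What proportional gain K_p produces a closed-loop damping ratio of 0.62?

K_p = 8.39

Closed-loop characteristic equation: s² + 8.5s + K_p·5.6 = 0.
So ω_n = √(5.6K_p) and 2ζω_n = 8.5, giving ζ = 8.5/(2√(5.6K_p)).
Setting ζ = 0.62: √(5.6K_p) = 8.5/(2·0.62) = 6.855, so K_p = 46.99/5.6 = 8.39.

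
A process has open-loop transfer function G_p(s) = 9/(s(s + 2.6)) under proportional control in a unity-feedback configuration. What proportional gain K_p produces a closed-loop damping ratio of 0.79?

Closed-loop characteristic equation: s² + 2.6s + K_p·9 = 0.
So ω_n = √(9K_p) and 2ζω_n = 2.6, giving ζ = 2.6/(2√(9K_p)).
Setting ζ = 0.79: √(9K_p) = 2.6/(2·0.79) = 1.646, so K_p = 2.708/9 = 0.301.

K_p = 0.301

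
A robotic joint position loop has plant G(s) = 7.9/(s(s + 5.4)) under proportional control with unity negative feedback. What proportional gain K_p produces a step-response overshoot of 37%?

K_p = 10.1

From %OS = 100·exp(−πζ/√(1−ζ²)) = 37%, ζ = −ln(0.37)/√(π²+ln²(0.37)) = 0.3017.
Characteristic equation s² + 5.4s + 7.9K_p = 0 gives ζ = 5.4/(2√(7.9K_p)).
Setting ζ = 0.3017: √(7.9K_p) = 5.4/(2·0.3017) = 8.948, so K_p = 80.07/7.9 = 10.1.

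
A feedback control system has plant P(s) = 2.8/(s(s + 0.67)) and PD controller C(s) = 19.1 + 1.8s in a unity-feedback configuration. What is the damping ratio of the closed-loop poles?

Forward path: (19.1 + 1.8s)·2.8/(s(s+0.67)). The closed-loop characteristic equation is s² + (0.67 + 2.8·1.8)s + 2.8·19.1 = 0.
That is s² + 5.71s + 53.48 = 0, so ω_n = 7.313 rad/s and ζ = 5.71/(2·7.313) = 0.3904.

ζ = 0.39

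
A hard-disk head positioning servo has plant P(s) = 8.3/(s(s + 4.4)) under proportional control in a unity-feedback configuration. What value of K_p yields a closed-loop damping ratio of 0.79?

K_p = 0.934

Closed-loop characteristic equation: s² + 4.4s + K_p·8.3 = 0.
So ω_n = √(8.3K_p) and 2ζω_n = 4.4, giving ζ = 4.4/(2√(8.3K_p)).
Setting ζ = 0.79: √(8.3K_p) = 4.4/(2·0.79) = 2.785, so K_p = 7.755/8.3 = 0.934.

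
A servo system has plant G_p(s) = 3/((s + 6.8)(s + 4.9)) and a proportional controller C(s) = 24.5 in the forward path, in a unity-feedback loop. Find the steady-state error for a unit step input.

0.312

The loop is type 0. Static position error constant K_pos = C(0)·G_p(0) = 24.5·0.09004 = 2.206.
Steady-state error to a unit step: e_ss = 1/(1+K_pos) = 1/3.206 = 0.312.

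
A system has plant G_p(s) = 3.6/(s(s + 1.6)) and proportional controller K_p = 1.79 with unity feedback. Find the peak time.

T_p = 1.3 s

Closed-loop characteristic equation: s² + 1.6s + 6.444 = 0, so ω_n = 2.539 rad/s and ζ = 1.6/(2·2.539) = 0.3151.
Damped frequency ω_d = ω_n√(1−ζ²) = 2.409 rad/s, so peak time T_p = π/ω_d = 1.3 s.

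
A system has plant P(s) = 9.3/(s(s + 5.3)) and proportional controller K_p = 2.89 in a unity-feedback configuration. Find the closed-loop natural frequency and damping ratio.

The closed-loop denominator is s(s+5.3) + 2.89·9.3 = s² + 5.3s + 26.88.
So ω_n² = 26.88 ⇒ ω_n = 5.184 rad/s, and ζ = 5.3/(2ω_n) = 0.511.

ω_n = 5.18 rad/s, ζ = 0.511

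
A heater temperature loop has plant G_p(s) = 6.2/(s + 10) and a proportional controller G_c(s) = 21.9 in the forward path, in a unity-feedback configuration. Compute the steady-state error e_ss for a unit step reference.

0.0686

The loop is type 0. Static position error constant K_pos = G_c(0)·G_p(0) = 21.9·0.62 = 13.58.
Steady-state error to a unit step: e_ss = 1/(1+K_pos) = 1/14.58 = 0.0686.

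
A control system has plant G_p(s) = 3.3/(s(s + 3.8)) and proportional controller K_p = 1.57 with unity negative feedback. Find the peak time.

T_p = 2.51 s

The closed-loop denominator s² + 3.8s + 5.181 gives ω_n = √5.181 = 2.276 and ζ = 3.8/(2ω_n) = 0.8347.
Damped frequency ω_d = ω_n√(1−ζ²) = 1.253 rad/s, so peak time T_p = π/ω_d = 2.51 s.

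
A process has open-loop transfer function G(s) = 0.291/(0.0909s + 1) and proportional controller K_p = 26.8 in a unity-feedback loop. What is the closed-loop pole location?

Closed loop: T(s) = K_p·G/(1+K_p·G) = 7.799/(0.0909s + 1 + 7.799), with pole at s = −(1 + 7.799)/0.0909 = −96.8.

s = -96.8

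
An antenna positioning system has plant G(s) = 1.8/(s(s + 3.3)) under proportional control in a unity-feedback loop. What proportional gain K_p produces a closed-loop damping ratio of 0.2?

K_p = 37.8

Closed-loop characteristic equation: s² + 3.3s + K_p·1.8 = 0.
So ω_n = √(1.8K_p) and 2ζω_n = 3.3, giving ζ = 3.3/(2√(1.8K_p)).
Setting ζ = 0.2: √(1.8K_p) = 3.3/(2·0.2) = 8.25, so K_p = 68.06/1.8 = 37.8.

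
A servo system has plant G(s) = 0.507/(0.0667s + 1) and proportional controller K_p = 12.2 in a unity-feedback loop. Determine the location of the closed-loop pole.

Closed loop: T(s) = K_p·G/(1+K_p·G) = 6.185/(0.0667s + 1 + 6.185), with pole at s = −(1 + 6.185)/0.0667 = −107.7.

s = -107.7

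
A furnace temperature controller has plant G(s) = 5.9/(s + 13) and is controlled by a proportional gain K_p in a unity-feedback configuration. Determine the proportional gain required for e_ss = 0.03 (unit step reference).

K_p = 71.2

For a type-0 loop with proportional control, e_ss = 1/(1 + K_p·G(0)).
G(0) = 0.4538. Require 1/(1 + K_p·0.4538) = 0.03, so 1 + 0.4538·K_p = 33.33.
K_p = (33.33 − 1)/0.4538 = 71.2.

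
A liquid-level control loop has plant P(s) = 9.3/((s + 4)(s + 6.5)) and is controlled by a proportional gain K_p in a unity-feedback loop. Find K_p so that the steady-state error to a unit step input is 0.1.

K_p = 25.2

Steady-state error for a unit step on this type-0 loop is 1/(1 + K_p·P(0)).
P(0) = 0.3577. Require 1/(1 + K_p·0.3577) = 0.1, so 1 + 0.3577·K_p = 10.
K_p = (10 − 1)/0.3577 = 25.2.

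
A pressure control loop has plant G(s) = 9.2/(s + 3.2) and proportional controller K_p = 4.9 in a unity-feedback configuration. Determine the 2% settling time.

Closed-loop transfer function: T(s) = K_p·G(s)/(1 + K_p·G(s)) = 45.08/(s + 3.2 + 45.08) = 45.08/(s + 48.28).
Time constant τ = 1/48.28 = 0.02071 s, so the 2% settling time is about 4τ = 0.0829 s.

T_s ≈ 0.0829 s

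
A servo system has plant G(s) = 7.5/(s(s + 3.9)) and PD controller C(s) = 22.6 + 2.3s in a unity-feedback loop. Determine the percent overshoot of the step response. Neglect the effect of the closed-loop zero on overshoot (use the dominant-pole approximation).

Forward path: (22.6 + 2.3s)·7.5/(s(s+3.9)). The closed-loop characteristic equation is s² + (3.9 + 7.5·2.3)s + 7.5·22.6 = 0.
That is s² + 21.15s + 169.5 = 0, so ω_n = 13.02 rad/s and ζ = 21.15/(2·13.02) = 0.8123.
%OS = 100·exp(−πζ/√(1−ζ²)) = 1.26%.

1.26%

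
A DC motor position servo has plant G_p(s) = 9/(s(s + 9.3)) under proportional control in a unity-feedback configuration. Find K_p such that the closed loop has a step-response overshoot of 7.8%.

From %OS = 100·exp(−πζ/√(1−ζ²)) = 7.8%, ζ = −ln(0.078)/√(π²+ln²(0.078)) = 0.6304.
Characteristic equation s² + 9.3s + 9K_p = 0 gives ζ = 9.3/(2√(9K_p)).
Setting ζ = 0.6304: √(9K_p) = 9.3/(2·0.6304) = 7.377, so K_p = 54.41/9 = 6.05.

K_p = 6.05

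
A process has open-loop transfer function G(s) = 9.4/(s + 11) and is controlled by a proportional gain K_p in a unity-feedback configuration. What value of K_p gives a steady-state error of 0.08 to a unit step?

K_p = 13.5

For a type-0 loop with proportional control, e_ss = 1/(1 + K_p·G(0)).
G(0) = 0.8545. Require 1/(1 + K_p·0.8545) = 0.08, so 1 + 0.8545·K_p = 12.5.
K_p = (12.5 − 1)/0.8545 = 13.5.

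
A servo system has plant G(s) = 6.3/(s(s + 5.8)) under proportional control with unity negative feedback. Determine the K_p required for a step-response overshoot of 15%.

K_p = 5

From %OS = 100·exp(−πζ/√(1−ζ²)) = 15%, ζ = −ln(0.15)/√(π²+ln²(0.15)) = 0.5169.
Characteristic equation s² + 5.8s + 6.3K_p = 0 gives ζ = 5.8/(2√(6.3K_p)).
Setting ζ = 0.5169: √(6.3K_p) = 5.8/(2·0.5169) = 5.61, so K_p = 31.47/6.3 = 5.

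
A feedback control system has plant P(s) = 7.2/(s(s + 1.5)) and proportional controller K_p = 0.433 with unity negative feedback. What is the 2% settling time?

T_s ≈ 5.33 s

From 1 + K_pP(s) = 0: s² + 1.5s + 3.118 = 0 ⇒ ω_n = 1.766, ζ = 0.4248.
2% settling time T_s ≈ 4/(ζω_n) = 4/0.75 = 5.33 s.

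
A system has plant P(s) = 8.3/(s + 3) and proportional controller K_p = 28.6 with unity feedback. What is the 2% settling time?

T_s ≈ 0.0166 s

Closed-loop transfer function: T(s) = K_p·P(s)/(1 + K_p·P(s)) = 237.4/(s + 3 + 237.4) = 237.4/(s + 240.4).
Time constant τ = 1/240.4 = 0.00416 s, so the 2% settling time is about 4τ = 0.0166 s.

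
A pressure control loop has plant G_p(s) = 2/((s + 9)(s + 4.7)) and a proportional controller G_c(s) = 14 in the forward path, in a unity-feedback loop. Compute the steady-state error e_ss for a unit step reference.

The loop is type 0. Static position error constant K_pos = G_c(0)·G_p(0) = 14·0.04728 = 0.6619.
Steady-state error to a unit step: e_ss = 1/(1+K_pos) = 1/1.662 = 0.602.

0.602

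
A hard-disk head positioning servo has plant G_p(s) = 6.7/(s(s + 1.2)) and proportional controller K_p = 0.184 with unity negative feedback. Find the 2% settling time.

T_s ≈ 6.67 s

The closed-loop denominator s² + 1.2s + 1.233 gives ω_n = √1.233 = 1.11 and ζ = 1.2/(2ω_n) = 0.5404.
2% settling time T_s ≈ 4/(ζω_n) = 4/0.6 = 6.67 s.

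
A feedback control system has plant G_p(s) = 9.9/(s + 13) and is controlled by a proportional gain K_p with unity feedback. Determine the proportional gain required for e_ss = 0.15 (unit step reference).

K_p = 7.44

The loop is type 0, so e_ss(step) = 1/(1 + K_pos) with K_pos = K_p·G_p(0).
G_p(0) = 0.7615. Require 1/(1 + K_p·0.7615) = 0.15, so 1 + 0.7615·K_p = 6.667.
K_p = (6.667 − 1)/0.7615 = 7.44.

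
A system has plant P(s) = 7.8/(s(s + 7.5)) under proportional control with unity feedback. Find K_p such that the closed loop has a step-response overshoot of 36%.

K_p = 18.9

From %OS = 100·exp(−πζ/√(1−ζ²)) = 36%, ζ = −ln(0.36)/√(π²+ln²(0.36)) = 0.3093.
Characteristic equation s² + 7.5s + 7.8K_p = 0 gives ζ = 7.5/(2√(7.8K_p)).
Setting ζ = 0.3093: √(7.8K_p) = 7.5/(2·0.3093) = 12.13, so K_p = 147/7.8 = 18.9.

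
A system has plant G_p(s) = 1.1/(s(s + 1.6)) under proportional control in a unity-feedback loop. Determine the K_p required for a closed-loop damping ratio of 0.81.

Closed-loop characteristic equation: s² + 1.6s + K_p·1.1 = 0.
So ω_n = √(1.1K_p) and 2ζω_n = 1.6, giving ζ = 1.6/(2√(1.1K_p)).
Setting ζ = 0.81: √(1.1K_p) = 1.6/(2·0.81) = 0.9877, so K_p = 0.9755/1.1 = 0.887.

K_p = 0.887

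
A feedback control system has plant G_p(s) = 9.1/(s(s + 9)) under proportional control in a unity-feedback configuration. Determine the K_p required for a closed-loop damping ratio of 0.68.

K_p = 4.81

Closed-loop characteristic equation: s² + 9s + K_p·9.1 = 0.
So ω_n = √(9.1K_p) and 2ζω_n = 9, giving ζ = 9/(2√(9.1K_p)).
Setting ζ = 0.68: √(9.1K_p) = 9/(2·0.68) = 6.618, so K_p = 43.79/9.1 = 4.81.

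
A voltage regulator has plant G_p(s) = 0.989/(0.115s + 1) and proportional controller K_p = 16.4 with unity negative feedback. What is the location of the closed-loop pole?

s = -149.7

Closed loop: T(s) = K_p·G_p/(1+K_p·G_p) = 16.22/(0.115s + 1 + 16.22), with pole at s = −(1 + 16.22)/0.115 = −149.7.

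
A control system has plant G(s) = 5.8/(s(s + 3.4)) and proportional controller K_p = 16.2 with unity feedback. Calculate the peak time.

T_p = 0.329 s

The closed-loop denominator s² + 3.4s + 93.96 gives ω_n = √93.96 = 9.693 and ζ = 3.4/(2ω_n) = 0.1754.
Damped frequency ω_d = ω_n√(1−ζ²) = 9.543 rad/s, so peak time T_p = π/ω_d = 0.329 s.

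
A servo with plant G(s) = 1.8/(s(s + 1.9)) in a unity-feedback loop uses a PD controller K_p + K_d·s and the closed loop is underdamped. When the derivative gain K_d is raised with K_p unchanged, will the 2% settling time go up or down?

decrease

Characteristic equation s² + (1.9 + 1.8K_d)s + 1.8K_p = 0: raising K_d increases ζω_n = (1.9+1.8K_d)/2 while the loop stays underdamped, so T_s ≈ 4/(ζω_n) decreases.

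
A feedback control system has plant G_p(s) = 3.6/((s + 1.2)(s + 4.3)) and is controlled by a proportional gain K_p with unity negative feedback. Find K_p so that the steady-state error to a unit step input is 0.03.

K_p = 46.3

Steady-state error for a unit step on this type-0 loop is 1/(1 + K_p·G_p(0)).
G_p(0) = 0.6977. Require 1/(1 + K_p·0.6977) = 0.03, so 1 + 0.6977·K_p = 33.33.
K_p = (33.33 − 1)/0.6977 = 46.3.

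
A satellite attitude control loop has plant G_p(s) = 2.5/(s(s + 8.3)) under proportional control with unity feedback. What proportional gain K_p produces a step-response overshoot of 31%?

K_p = 56.5

From %OS = 100·exp(−πζ/√(1−ζ²)) = 31%, ζ = −ln(0.31)/√(π²+ln²(0.31)) = 0.3493.
Characteristic equation s² + 8.3s + 2.5K_p = 0 gives ζ = 8.3/(2√(2.5K_p)).
Setting ζ = 0.3493: √(2.5K_p) = 8.3/(2·0.3493) = 11.88, so K_p = 141.1/2.5 = 56.5.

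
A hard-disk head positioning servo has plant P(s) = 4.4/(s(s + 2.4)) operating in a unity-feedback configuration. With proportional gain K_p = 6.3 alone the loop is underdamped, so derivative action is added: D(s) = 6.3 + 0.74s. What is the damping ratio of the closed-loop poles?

Forward path: (6.3 + 0.74s)·4.4/(s(s+2.4)). The closed-loop characteristic equation is s² + (2.4 + 4.4·0.74)s + 4.4·6.3 = 0.
That is s² + 5.656s + 27.72 = 0, so ω_n = 5.265 rad/s and ζ = 5.656/(2·5.265) = 0.5371.

ζ = 0.537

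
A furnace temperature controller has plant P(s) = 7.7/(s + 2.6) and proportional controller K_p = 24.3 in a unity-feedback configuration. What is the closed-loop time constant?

τ = 0.00527 s

Closed-loop transfer function: T(s) = K_p·P(s)/(1 + K_p·P(s)) = 187.1/(s + 2.6 + 187.1) = 187.1/(s + 189.7).
Time constant τ = 1/189.7 = 0.00527 s.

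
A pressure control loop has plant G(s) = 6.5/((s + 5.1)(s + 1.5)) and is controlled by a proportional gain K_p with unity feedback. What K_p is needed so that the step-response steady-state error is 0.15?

For a type-0 loop with proportional control, e_ss = 1/(1 + K_p·G(0)).
G(0) = 0.8497. Require 1/(1 + K_p·0.8497) = 0.15, so 1 + 0.8497·K_p = 6.667.
K_p = (6.667 − 1)/0.8497 = 6.67.

K_p = 6.67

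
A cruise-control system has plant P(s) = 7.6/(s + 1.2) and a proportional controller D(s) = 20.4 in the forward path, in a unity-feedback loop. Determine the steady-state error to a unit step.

The loop is type 0. Static position error constant K_pos = D(0)·P(0) = 20.4·6.333 = 129.2.
Steady-state error to a unit step: e_ss = 1/(1+K_pos) = 1/130.2 = 0.00768.

0.00768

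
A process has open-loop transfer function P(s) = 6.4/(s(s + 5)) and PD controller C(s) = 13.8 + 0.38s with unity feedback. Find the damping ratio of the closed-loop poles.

Forward path: (13.8 + 0.38s)·6.4/(s(s+5)). The closed-loop characteristic equation is s² + (5 + 6.4·0.38)s + 6.4·13.8 = 0.
That is s² + 7.432s + 88.32 = 0, so ω_n = 9.398 rad/s and ζ = 7.432/(2·9.398) = 0.3954.

ζ = 0.395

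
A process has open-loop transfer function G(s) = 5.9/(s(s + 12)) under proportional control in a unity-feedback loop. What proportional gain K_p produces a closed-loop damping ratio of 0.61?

Closed-loop characteristic equation: s² + 12s + K_p·5.9 = 0.
So ω_n = √(5.9K_p) and 2ζω_n = 12, giving ζ = 12/(2√(5.9K_p)).
Setting ζ = 0.61: √(5.9K_p) = 12/(2·0.61) = 9.836, so K_p = 96.75/5.9 = 16.4.

K_p = 16.4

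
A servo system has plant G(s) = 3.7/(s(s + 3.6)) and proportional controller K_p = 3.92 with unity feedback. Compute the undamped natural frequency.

ω_n = 3.81 rad/s

With unity feedback the closed-loop characteristic equation is s² + 3.6s + 3.92·3.7 = s² + 3.6s + 14.5 = 0.
So ω_n² = 14.5 ⇒ ω_n = 3.808 rad/s, and ζ = 3.6/(2ω_n) = 0.473.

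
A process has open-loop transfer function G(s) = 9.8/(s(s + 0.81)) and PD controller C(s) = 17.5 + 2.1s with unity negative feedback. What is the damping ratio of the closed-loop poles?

ζ = 0.817

Forward path: (17.5 + 2.1s)·9.8/(s(s+0.81)). The closed-loop characteristic equation is s² + (0.81 + 9.8·2.1)s + 9.8·17.5 = 0.
That is s² + 21.39s + 171.5 = 0, so ω_n = 13.1 rad/s and ζ = 21.39/(2·13.1) = 0.8167.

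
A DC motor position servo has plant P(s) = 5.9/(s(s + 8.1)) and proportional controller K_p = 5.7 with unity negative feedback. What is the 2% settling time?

From 1 + K_pP(s) = 0: s² + 8.1s + 33.63 = 0 ⇒ ω_n = 5.799, ζ = 0.6984.
2% settling time T_s ≈ 4/(ζω_n) = 4/4.05 = 0.988 s.

T_s ≈ 0.988 s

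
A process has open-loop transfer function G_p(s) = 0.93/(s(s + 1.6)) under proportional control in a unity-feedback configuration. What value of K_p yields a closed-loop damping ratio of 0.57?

Closed-loop characteristic equation: s² + 1.6s + K_p·0.93 = 0.
So ω_n = √(0.93K_p) and 2ζω_n = 1.6, giving ζ = 1.6/(2√(0.93K_p)).
Setting ζ = 0.57: √(0.93K_p) = 1.6/(2·0.57) = 1.404, so K_p = 1.97/0.93 = 2.12.

K_p = 2.12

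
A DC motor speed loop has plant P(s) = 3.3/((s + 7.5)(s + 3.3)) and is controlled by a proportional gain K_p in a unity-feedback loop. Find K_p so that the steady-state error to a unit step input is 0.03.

K_p = 243

Steady-state error for a unit step on this type-0 loop is 1/(1 + K_p·P(0)).
P(0) = 0.1333. Require 1/(1 + K_p·0.1333) = 0.03, so 1 + 0.1333·K_p = 33.33.
K_p = (33.33 − 1)/0.1333 = 243.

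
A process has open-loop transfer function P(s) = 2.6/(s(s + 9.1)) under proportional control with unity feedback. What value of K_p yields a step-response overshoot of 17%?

K_p = 33

From %OS = 100·exp(−πζ/√(1−ζ²)) = 17%, ζ = −ln(0.17)/√(π²+ln²(0.17)) = 0.4913.
Characteristic equation s² + 9.1s + 2.6K_p = 0 gives ζ = 9.1/(2√(2.6K_p)).
Setting ζ = 0.4913: √(2.6K_p) = 9.1/(2·0.4913) = 9.262, so K_p = 85.78/2.6 = 33.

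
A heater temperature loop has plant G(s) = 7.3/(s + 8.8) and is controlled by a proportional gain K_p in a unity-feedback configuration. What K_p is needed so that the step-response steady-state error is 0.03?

K_p = 39

For a type-0 loop with proportional control, e_ss = 1/(1 + K_p·G(0)).
G(0) = 0.8295. Require 1/(1 + K_p·0.8295) = 0.03, so 1 + 0.8295·K_p = 33.33.
K_p = (33.33 − 1)/0.8295 = 39.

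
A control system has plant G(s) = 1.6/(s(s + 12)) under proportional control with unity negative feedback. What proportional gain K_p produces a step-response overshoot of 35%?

K_p = 224

From %OS = 100·exp(−πζ/√(1−ζ²)) = 35%, ζ = −ln(0.35)/√(π²+ln²(0.35)) = 0.3169.
Characteristic equation s² + 12s + 1.6K_p = 0 gives ζ = 12/(2√(1.6K_p)).
Setting ζ = 0.3169: √(1.6K_p) = 12/(2·0.3169) = 18.93, so K_p = 358.4/1.6 = 224.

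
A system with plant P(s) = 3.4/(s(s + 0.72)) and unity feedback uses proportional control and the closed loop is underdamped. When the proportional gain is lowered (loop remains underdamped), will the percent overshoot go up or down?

decrease

ζ = 0.72/(2√(3.4K_p)) rises as K_p falls; higher damping means less overshoot.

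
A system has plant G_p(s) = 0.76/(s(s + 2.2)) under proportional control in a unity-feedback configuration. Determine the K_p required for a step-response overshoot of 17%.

K_p = 6.6

From %OS = 100·exp(−πζ/√(1−ζ²)) = 17%, ζ = −ln(0.17)/√(π²+ln²(0.17)) = 0.4913.
Characteristic equation s² + 2.2s + 0.76K_p = 0 gives ζ = 2.2/(2√(0.76K_p)).
Setting ζ = 0.4913: √(0.76K_p) = 2.2/(2·0.4913) = 2.239, so K_p = 5.013/0.76 = 6.6.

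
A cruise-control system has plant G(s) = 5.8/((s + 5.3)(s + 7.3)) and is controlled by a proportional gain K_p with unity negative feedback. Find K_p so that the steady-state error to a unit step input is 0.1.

K_p = 60

For a type-0 loop with proportional control, e_ss = 1/(1 + K_p·G(0)).
G(0) = 0.1499. Require 1/(1 + K_p·0.1499) = 0.1, so 1 + 0.1499·K_p = 10.
K_p = (10 − 1)/0.1499 = 60.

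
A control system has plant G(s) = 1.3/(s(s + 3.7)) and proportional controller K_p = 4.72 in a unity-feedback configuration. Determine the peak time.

T_p = 1.91 s

Closed-loop characteristic equation: s² + 3.7s + 6.136 = 0, so ω_n = 2.477 rad/s and ζ = 3.7/(2·2.477) = 0.7468.
Damped frequency ω_d = ω_n√(1−ζ²) = 1.647 rad/s, so peak time T_p = π/ω_d = 1.91 s.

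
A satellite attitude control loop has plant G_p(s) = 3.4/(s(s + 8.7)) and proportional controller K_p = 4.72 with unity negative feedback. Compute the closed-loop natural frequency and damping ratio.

1 + K_p·G_p(s) = 0 gives s² + 8.7s + 16.05 = 0.
So ω_n² = 16.05 ⇒ ω_n = 4.006 rad/s, and ζ = 8.7/(2ω_n) = 1.09.

ω_n = 4.01 rad/s, ζ = 1.09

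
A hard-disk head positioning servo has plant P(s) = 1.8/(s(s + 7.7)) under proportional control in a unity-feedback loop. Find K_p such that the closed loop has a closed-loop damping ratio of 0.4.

K_p = 51.5

Closed-loop characteristic equation: s² + 7.7s + K_p·1.8 = 0.
So ω_n = √(1.8K_p) and 2ζω_n = 7.7, giving ζ = 7.7/(2√(1.8K_p)).
Setting ζ = 0.4: √(1.8K_p) = 7.7/(2·0.4) = 9.625, so K_p = 92.64/1.8 = 51.5.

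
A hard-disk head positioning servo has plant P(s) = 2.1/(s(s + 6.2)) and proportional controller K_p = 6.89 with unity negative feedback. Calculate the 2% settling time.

From 1 + K_pP(s) = 0: s² + 6.2s + 14.47 = 0 ⇒ ω_n = 3.804, ζ = 0.815.
2% settling time T_s ≈ 4/(ζω_n) = 4/3.1 = 1.29 s.

T_s ≈ 1.29 s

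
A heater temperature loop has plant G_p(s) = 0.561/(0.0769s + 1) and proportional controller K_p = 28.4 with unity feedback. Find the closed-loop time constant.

τ = 0.00454 s

Closed loop: T(s) = K_p·G_p/(1+K_p·G_p) = 15.93/(0.0769s + 1 + 15.93), with pole at s = −(1 + 15.93)/0.0769 = −220.2.
Closed-loop time constant τ = 1/220.2 = 0.00454 s.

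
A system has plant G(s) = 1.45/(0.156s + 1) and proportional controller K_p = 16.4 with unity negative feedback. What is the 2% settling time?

T_s ≈ 0.0252 s

Closed loop: T(s) = K_p·G/(1+K_p·G) = 23.78/(0.156s + 1 + 23.78), with pole at s = −(1 + 23.78)/0.156 = −158.8.
τ = 1/158.8 = 0.006295 s, so 2% settling time ≈ 4τ = 0.0252 s.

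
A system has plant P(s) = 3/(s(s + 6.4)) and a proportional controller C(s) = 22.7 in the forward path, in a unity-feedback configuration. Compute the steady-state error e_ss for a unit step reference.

0

The open loop C(s)P(s) has a pole at the origin (type 1), so the static position error constant is infinite and e_ss = 1/(1+∞) = 0.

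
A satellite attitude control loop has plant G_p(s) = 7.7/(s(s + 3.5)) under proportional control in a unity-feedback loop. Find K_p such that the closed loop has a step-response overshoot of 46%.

From %OS = 100·exp(−πζ/√(1−ζ²)) = 46%, ζ = −ln(0.46)/√(π²+ln²(0.46)) = 0.24.
Characteristic equation s² + 3.5s + 7.7K_p = 0 gives ζ = 3.5/(2√(7.7K_p)).
Setting ζ = 0.24: √(7.7K_p) = 3.5/(2·0.24) = 7.293, so K_p = 53.19/7.7 = 6.91.

K_p = 6.91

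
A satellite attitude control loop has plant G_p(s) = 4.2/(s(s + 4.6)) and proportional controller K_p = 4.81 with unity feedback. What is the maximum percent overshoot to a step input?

15.4%

The closed-loop denominator s² + 4.6s + 20.2 gives ω_n = √20.2 = 4.495 and ζ = 4.6/(2ω_n) = 0.5117.
%OS = 100·exp(−πζ/√(1−ζ²)) = 100·exp(−π·0.5117/√0.7381) = 15.4%.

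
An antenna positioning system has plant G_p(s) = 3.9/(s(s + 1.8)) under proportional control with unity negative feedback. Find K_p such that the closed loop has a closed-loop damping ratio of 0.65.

Closed-loop characteristic equation: s² + 1.8s + K_p·3.9 = 0.
So ω_n = √(3.9K_p) and 2ζω_n = 1.8, giving ζ = 1.8/(2√(3.9K_p)).
Setting ζ = 0.65: √(3.9K_p) = 1.8/(2·0.65) = 1.385, so K_p = 1.917/3.9 = 0.492.

K_p = 0.492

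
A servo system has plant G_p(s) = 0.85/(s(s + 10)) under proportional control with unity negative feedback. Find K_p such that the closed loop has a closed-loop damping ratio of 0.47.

K_p = 133

Closed-loop characteristic equation: s² + 10s + K_p·0.85 = 0.
So ω_n = √(0.85K_p) and 2ζω_n = 10, giving ζ = 10/(2√(0.85K_p)).
Setting ζ = 0.47: √(0.85K_p) = 10/(2·0.47) = 10.64, so K_p = 113.2/0.85 = 133.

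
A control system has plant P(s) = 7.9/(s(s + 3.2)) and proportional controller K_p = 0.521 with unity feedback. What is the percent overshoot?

From 1 + K_pP(s) = 0: s² + 3.2s + 4.116 = 0 ⇒ ω_n = 2.029, ζ = 0.7887.
%OS = 100·exp(−πζ/√(1−ζ²)) = 100·exp(−π·0.7887/√0.378) = 1.78%.

1.78%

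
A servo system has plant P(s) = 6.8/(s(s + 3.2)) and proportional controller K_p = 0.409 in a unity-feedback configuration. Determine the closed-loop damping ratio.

With unity feedback the closed-loop characteristic equation is s² + 3.2s + 0.409·6.8 = s² + 3.2s + 2.781 = 0.
Matching s² + 2ζω_n s + ω_n²: ω_n = √2.781 = 1.668 rad/s and 2ζω_n = 3.2, so ζ = 3.2/(2·1.668) = 0.959.

ζ = 0.959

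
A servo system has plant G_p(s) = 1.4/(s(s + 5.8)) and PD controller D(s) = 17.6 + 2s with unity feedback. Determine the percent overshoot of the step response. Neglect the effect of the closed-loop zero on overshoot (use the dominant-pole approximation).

0.431%

Forward path: (17.6 + 2s)·1.4/(s(s+5.8)). The closed-loop characteristic equation is s² + (5.8 + 1.4·2)s + 1.4·17.6 = 0.
That is s² + 8.6s + 24.64 = 0, so ω_n = 4.964 rad/s and ζ = 8.6/(2·4.964) = 0.8663.
%OS = 100·exp(−πζ/√(1−ζ²)) = 0.431%.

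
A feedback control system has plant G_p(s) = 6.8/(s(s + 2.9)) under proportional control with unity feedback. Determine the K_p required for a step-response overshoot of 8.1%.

From %OS = 100·exp(−πζ/√(1−ζ²)) = 8.1%, ζ = −ln(0.081)/√(π²+ln²(0.081)) = 0.6247.
Characteristic equation s² + 2.9s + 6.8K_p = 0 gives ζ = 2.9/(2√(6.8K_p)).
Setting ζ = 0.6247: √(6.8K_p) = 2.9/(2·0.6247) = 2.321, so K_p = 5.388/6.8 = 0.792.

K_p = 0.792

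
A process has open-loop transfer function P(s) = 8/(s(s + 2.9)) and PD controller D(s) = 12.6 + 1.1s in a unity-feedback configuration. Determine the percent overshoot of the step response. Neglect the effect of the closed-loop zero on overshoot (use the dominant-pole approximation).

Forward path: (12.6 + 1.1s)·8/(s(s+2.9)). The closed-loop characteristic equation is s² + (2.9 + 8·1.1)s + 8·12.6 = 0.
That is s² + 11.7s + 100.8 = 0, so ω_n = 10.04 rad/s and ζ = 11.7/(2·10.04) = 0.5827.
%OS = 100·exp(−πζ/√(1−ζ²)) = 10.5%.

10.5%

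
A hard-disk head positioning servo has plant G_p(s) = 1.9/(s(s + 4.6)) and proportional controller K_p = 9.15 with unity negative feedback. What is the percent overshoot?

Closed-loop characteristic equation: s² + 4.6s + 17.39 = 0, so ω_n = 4.17 rad/s and ζ = 4.6/(2·4.17) = 0.5516.
%OS = 100·exp(−πζ/√(1−ζ²)) = 100·exp(−π·0.5516/√0.6957) = 12.5%.

12.5%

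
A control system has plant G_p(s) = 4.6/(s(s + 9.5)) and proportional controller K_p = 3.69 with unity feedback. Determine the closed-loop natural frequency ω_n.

The closed-loop denominator is s(s+9.5) + 3.69·4.6 = s² + 9.5s + 16.97.
Matching s² + 2ζω_n s + ω_n²: ω_n = √16.97 = 4.12 rad/s and 2ζω_n = 9.5, so ζ = 9.5/(2·4.12) = 1.15.

ω_n = 4.12 rad/s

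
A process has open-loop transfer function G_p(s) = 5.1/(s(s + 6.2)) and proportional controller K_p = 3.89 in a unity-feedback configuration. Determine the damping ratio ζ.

1 + K_p·G_p(s) = 0 gives s² + 6.2s + 19.84 = 0.
So ω_n² = 19.84 ⇒ ω_n = 4.454 rad/s, and ζ = 6.2/(2ω_n) = 0.696.

ζ = 0.696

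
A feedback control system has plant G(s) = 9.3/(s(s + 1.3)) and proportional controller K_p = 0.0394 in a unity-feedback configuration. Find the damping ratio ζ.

ζ = 1.07

With unity feedback the closed-loop characteristic equation is s² + 1.3s + 0.0394·9.3 = s² + 1.3s + 0.3664 = 0.
So ω_n² = 0.3664 ⇒ ω_n = 0.6053 rad/s, and ζ = 1.3/(2ω_n) = 1.07.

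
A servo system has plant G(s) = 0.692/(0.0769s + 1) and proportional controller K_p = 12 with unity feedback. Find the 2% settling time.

T_s ≈ 0.0331 s

Closed loop: T(s) = K_p·G/(1+K_p·G) = 8.304/(0.0769s + 1 + 8.304), with pole at s = −(1 + 8.304)/0.0769 = −121.
τ = 1/121 = 0.008265 s, so 2% settling time ≈ 4τ = 0.0331 s.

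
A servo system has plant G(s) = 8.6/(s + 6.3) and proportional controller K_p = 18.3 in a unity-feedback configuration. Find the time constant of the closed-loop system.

τ = 0.00611 s

Closed-loop transfer function: T(s) = K_p·G(s)/(1 + K_p·G(s)) = 157.4/(s + 6.3 + 157.4) = 157.4/(s + 163.7).
Time constant τ = 1/163.7 = 0.00611 s.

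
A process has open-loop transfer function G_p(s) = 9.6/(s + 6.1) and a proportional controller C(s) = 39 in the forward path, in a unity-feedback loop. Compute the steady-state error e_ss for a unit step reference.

The loop is type 0. Static position error constant K_pos = C(0)·G_p(0) = 39·1.574 = 61.38.
Steady-state error to a unit step: e_ss = 1/(1+K_pos) = 1/62.38 = 0.016.

0.016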